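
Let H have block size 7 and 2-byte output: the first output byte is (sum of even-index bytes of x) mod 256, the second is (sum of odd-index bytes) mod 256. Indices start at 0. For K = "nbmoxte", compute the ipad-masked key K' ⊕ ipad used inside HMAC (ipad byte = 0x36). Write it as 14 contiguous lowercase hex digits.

Key "nbmoxte" = 6e 62 6d 6f 78 74 65 is exactly B = 7 bytes: K' = 6e 62 6d 6f 78 74 65.
XOR each byte with 0x36: 6e⊕36=58, 62⊕36=54, 6d⊕36=5b, 6f⊕36=59, 78⊕36=4e, 74⊕36=42, 65⊕36=53.

58545b594e4253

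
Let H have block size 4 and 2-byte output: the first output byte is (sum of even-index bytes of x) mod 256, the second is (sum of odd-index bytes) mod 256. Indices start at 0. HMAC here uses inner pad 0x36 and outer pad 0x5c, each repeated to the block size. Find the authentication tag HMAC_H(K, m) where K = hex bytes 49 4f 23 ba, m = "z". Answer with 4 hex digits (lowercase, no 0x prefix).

a2fe

Key hex bytes 49 4f 23 ba is exactly B = 4 bytes: K' = 49 4f 23 ba.
K' ⊕ ipad = 7f 79 15 8c.  K' ⊕ opad = 15 13 7f e6.
Inner input = (K'⊕ipad) ∥ m = 7f 79 15 8c ∥ 7a.
Inner hash: even-index sum = 270 mod 256 = 14; odd-index sum = 261 mod 256 = 5 → 0e 05.
Outer input = (K'⊕opad) ∥ inner = 15 13 7f e6 ∥ 0e 05.
Outer hash (tag): even-index sum = 162 mod 256 = 162; odd-index sum = 254 mod 256 = 254 → a2 fe.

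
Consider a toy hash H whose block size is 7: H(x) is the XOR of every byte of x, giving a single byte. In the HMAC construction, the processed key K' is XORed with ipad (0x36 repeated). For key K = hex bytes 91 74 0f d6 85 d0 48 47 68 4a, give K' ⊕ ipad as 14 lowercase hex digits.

72363636363636

Key hex bytes 91 74 0f d6 85 d0 48 47 68 4a is 10 bytes > B = 7, so hash it first: H(key) = 44, then zero-pad to 7 bytes: K' = 44 00 00 00 00 00 00.
XOR each byte with 0x36: 44⊕36=72, 00⊕36=36, 00⊕36=36, 00⊕36=36, 00⊕36=36, 00⊕36=36, 00⊕36=36.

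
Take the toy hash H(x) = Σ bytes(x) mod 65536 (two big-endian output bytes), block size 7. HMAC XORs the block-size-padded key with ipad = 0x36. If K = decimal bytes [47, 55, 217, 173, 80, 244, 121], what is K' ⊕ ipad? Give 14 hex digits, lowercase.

Key decimal bytes [47, 55, 217, 173, 80, 244, 121] = 2f 37 d9 ad 50 f4 79 is exactly B = 7 bytes: K' = 2f 37 d9 ad 50 f4 79.
XOR each byte with 0x36: 2f⊕36=19, 37⊕36=01, d9⊕36=ef, ad⊕36=9b, 50⊕36=66, f4⊕36=c2, 79⊕36=4f.

1901ef9b66c24f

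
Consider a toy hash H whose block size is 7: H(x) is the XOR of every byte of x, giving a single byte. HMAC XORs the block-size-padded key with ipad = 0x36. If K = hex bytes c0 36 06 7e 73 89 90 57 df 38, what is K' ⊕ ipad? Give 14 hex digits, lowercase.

Key hex bytes c0 36 06 7e 73 89 90 57 df 38 is 10 bytes > B = 7, so hash it first: H(key) = 54, then zero-pad to 7 bytes: K' = 54 00 00 00 00 00 00.
XOR each byte with 0x36: 54⊕36=62, 00⊕36=36, 00⊕36=36, 00⊕36=36, 00⊕36=36, 00⊕36=36, 00⊕36=36.

62363636363636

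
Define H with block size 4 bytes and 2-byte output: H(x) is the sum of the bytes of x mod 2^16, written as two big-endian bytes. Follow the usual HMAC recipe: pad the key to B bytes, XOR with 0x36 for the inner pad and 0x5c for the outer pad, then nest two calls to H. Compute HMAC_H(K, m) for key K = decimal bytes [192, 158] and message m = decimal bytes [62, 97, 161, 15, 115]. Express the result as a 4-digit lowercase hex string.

Key decimal bytes [192, 158] = c0 9e is 2 bytes ≤ B = 4; zero-pad to 4 bytes: K' = c0 9e 00 00.
K' ⊕ ipad = f6 a8 36 36.  K' ⊕ opad = 9c c2 5c 5c.
Inner input = (K'⊕ipad) ∥ m = f6 a8 36 36 ∥ 3e 61 a1 0f 73.
Inner hash: sum = 246+168+54+54+62+97+161+15+115 = 972 → 03 cc.
Outer input = (K'⊕opad) ∥ inner = 9c c2 5c 5c ∥ 03 cc.
Outer hash (tag): sum = 156+194+92+92+3+204 = 741 → 02 e5.

02e5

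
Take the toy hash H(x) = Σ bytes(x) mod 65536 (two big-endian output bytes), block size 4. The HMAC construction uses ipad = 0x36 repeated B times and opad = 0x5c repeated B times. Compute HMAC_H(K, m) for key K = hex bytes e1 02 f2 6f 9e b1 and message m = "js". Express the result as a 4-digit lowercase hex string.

Key hex bytes e1 02 f2 6f 9e b1 is 6 bytes > B = 4, so hash it first: H(key) = 03 93, then zero-pad to 4 bytes: K' = 03 93 00 00.
K' ⊕ ipad = 35 a5 36 36.  K' ⊕ opad = 5f cf 5c 5c.
Inner input = (K'⊕ipad) ∥ m = 35 a5 36 36 ∥ 6a 73.
Inner hash: sum = 53+165+54+54+106+115 = 547 → 02 23.
Outer input = (K'⊕opad) ∥ inner = 5f cf 5c 5c ∥ 02 23.
Outer hash (tag): sum = 95+207+92+92+2+35 = 523 → 02 0b.

020b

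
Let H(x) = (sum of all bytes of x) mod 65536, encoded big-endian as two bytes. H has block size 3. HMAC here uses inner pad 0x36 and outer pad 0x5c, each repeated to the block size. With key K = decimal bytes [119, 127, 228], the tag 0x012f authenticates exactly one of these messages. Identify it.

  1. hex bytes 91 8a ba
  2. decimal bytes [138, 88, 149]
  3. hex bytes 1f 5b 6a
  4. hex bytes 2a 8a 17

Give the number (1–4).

4

Key decimal bytes [119, 127, 228] = 77 7f e4 is exactly B = 3 bytes: K' = 77 7f e4.
K' ⊕ ipad = 41 49 d2; K' ⊕ opad = 2b 23 b8.
m1: inner = H(41 49 d2 91 8a ba) = 03 31; tag = H(2b 23 b8 03 31) = 013a
m2: inner = H(41 49 d2 8a 58 95) = 02 d3; tag = H(2b 23 b8 02 d3) = 01db
m3: inner = H(41 49 d2 1f 5b 6a) = 02 40; tag = H(2b 23 b8 02 40) = 0148
m4: inner = H(41 49 d2 2a 8a 17) = 02 27; tag = H(2b 23 b8 02 27) = 012f ← matches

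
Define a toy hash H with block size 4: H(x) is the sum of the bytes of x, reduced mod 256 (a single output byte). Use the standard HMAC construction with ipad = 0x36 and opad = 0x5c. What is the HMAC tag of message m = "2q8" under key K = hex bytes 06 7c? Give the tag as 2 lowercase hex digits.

f3

Key hex bytes 06 7c is 2 bytes ≤ B = 4; zero-pad to 4 bytes: K' = 06 7c 00 00.
K' ⊕ ipad = 30 4a 36 36.  K' ⊕ opad = 5a 20 5c 5c.
Inner input = (K'⊕ipad) ∥ m = 30 4a 36 36 ∥ 32 71 38.
Inner hash: sum = 48+74+54+54+50+113+56 = 449; mod 256 = 193 → c1.
Outer input = (K'⊕opad) ∥ inner = 5a 20 5c 5c ∥ c1.
Outer hash (tag): sum = 90+32+92+92+193 = 499; mod 256 = 243 → f3.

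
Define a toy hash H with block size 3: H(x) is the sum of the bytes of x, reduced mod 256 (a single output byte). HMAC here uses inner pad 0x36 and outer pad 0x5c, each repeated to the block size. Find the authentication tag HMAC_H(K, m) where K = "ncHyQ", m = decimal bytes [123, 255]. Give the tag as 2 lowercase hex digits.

Key "ncHyQ" = 6e 63 48 79 51 is 5 bytes > B = 3, so hash it first: H(key) = e3, then zero-pad to 3 bytes: K' = e3 00 00.
K' ⊕ ipad = d5 36 36.  K' ⊕ opad = bf 5c 5c.
Inner input = (K'⊕ipad) ∥ m = d5 36 36 ∥ 7b ff.
Inner hash: sum = 213+54+54+123+255 = 699; mod 256 = 187 → bb.
Outer input = (K'⊕opad) ∥ inner = bf 5c 5c ∥ bb.
Outer hash (tag): sum = 191+92+92+187 = 562; mod 256 = 50 → 32.

32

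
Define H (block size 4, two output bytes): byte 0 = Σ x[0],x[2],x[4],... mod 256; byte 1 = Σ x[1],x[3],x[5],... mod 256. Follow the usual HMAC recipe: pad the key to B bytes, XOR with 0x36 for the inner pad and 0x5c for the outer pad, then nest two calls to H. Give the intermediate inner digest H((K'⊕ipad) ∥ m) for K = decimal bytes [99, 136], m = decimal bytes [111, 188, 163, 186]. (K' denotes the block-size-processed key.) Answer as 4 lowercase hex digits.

Key decimal bytes [99, 136] = 63 88 is 2 bytes ≤ B = 4; zero-pad to 4 bytes: K' = 63 88 00 00.
K' ⊕ ipad = 55 be 36 36.
Inner input = 55 be 36 36 ∥ 6f bc a3 ba.
Inner hash: even-index sum = 413 mod 256 = 157; odd-index sum = 618 mod 256 = 106 → 9d 6a.

9d6a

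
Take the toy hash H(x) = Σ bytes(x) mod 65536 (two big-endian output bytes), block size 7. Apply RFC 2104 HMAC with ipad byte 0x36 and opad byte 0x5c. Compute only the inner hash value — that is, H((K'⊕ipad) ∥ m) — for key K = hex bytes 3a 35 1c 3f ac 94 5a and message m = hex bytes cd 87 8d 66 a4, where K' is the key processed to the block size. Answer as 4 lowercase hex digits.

04d5

Key hex bytes 3a 35 1c 3f ac 94 5a is exactly B = 7 bytes: K' = 3a 35 1c 3f ac 94 5a.
K' ⊕ ipad = 0c 03 2a 09 9a a2 6c.
Inner input = 0c 03 2a 09 9a a2 6c ∥ cd 87 8d 66 a4.
Inner hash: sum = 12+3+42+9+154+162+108+205+135+141+102+164 = 1237 → 04 d5.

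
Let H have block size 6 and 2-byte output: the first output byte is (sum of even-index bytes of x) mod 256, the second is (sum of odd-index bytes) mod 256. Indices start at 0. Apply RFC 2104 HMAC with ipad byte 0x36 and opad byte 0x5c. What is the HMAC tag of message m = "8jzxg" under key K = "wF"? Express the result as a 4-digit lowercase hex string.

a990

Key "wF" = 77 46 is 2 bytes ≤ B = 6; zero-pad to 6 bytes: K' = 77 46 00 00 00 00.
K' ⊕ ipad = 41 70 36 36 36 36.  K' ⊕ opad = 2b 1a 5c 5c 5c 5c.
Inner input = (K'⊕ipad) ∥ m = 41 70 36 36 36 36 ∥ 38 6a 7a 78 67.
Inner hash: even-index sum = 454 mod 256 = 198; odd-index sum = 446 mod 256 = 190 → c6 be.
Outer input = (K'⊕opad) ∥ inner = 2b 1a 5c 5c 5c 5c ∥ c6 be.
Outer hash (tag): even-index sum = 425 mod 256 = 169; odd-index sum = 400 mod 256 = 144 → a9 90.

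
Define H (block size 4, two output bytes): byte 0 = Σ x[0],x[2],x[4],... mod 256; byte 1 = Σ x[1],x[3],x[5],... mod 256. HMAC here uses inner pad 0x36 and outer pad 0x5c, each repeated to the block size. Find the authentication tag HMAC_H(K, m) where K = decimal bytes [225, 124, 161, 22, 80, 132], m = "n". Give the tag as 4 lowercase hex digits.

Key decimal bytes [225, 124, 161, 22, 80, 132] = e1 7c a1 16 50 84 is 6 bytes > B = 4, so hash it first: H(key) = d2 16, then zero-pad to 4 bytes: K' = d2 16 00 00.
K' ⊕ ipad = e4 20 36 36.  K' ⊕ opad = 8e 4a 5c 5c.
Inner input = (K'⊕ipad) ∥ m = e4 20 36 36 ∥ 6e.
Inner hash: even-index sum = 392 mod 256 = 136; odd-index sum = 86 mod 256 = 86 → 88 56.
Outer input = (K'⊕opad) ∥ inner = 8e 4a 5c 5c ∥ 88 56.
Outer hash (tag): even-index sum = 370 mod 256 = 114; odd-index sum = 252 mod 256 = 252 → 72 fc.

72fc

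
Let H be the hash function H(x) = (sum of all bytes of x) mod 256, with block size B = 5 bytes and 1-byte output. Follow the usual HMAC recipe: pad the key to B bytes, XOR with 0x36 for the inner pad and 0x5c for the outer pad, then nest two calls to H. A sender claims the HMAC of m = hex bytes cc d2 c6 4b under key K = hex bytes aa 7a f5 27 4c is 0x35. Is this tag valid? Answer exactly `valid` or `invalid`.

Key hex bytes aa 7a f5 27 4c is exactly B = 5 bytes: K' = aa 7a f5 27 4c.
K' ⊕ ipad = 9c 4c c3 11 7a; K' ⊕ opad = f6 26 a9 7b 10.
Inner hash: sum = 156+76+195+17+122+204+210+198+75 = 1253; mod 256 = 229 → e5.
Outer hash (recomputed tag): sum = 246+38+169+123+16+229 = 821; mod 256 = 53 → 35.
Recomputed tag = 35; claimed = 35 → match.

valid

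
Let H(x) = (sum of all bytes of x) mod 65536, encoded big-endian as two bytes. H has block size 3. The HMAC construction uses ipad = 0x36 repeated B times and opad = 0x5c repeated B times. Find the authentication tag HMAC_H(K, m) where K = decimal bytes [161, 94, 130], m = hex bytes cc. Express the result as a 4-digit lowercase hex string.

025e

Key decimal bytes [161, 94, 130] = a1 5e 82 is exactly B = 3 bytes: K' = a1 5e 82.
K' ⊕ ipad = 97 68 b4.  K' ⊕ opad = fd 02 de.
Inner input = (K'⊕ipad) ∥ m = 97 68 b4 ∥ cc.
Inner hash: sum = 151+104+180+204 = 639 → 02 7f.
Outer input = (K'⊕opad) ∥ inner = fd 02 de ∥ 02 7f.
Outer hash (tag): sum = 253+2+222+2+127 = 606 → 02 5e.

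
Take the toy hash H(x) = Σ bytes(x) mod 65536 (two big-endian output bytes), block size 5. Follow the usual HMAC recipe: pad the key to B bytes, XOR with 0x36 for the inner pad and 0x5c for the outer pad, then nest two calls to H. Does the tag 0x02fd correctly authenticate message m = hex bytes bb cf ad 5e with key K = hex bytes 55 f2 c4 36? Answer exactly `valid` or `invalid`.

valid

Key hex bytes 55 f2 c4 36 is 4 bytes ≤ B = 5; zero-pad to 5 bytes: K' = 55 f2 c4 36 00.
K' ⊕ ipad = 63 c4 f2 00 36; K' ⊕ opad = 09 ae 98 6a 5c.
Inner hash: sum = 99+196+242+0+54+187+207+173+94 = 1252 → 04 e4.
Outer hash (recomputed tag): sum = 9+174+152+106+92+4+228 = 765 → 02 fd.
Recomputed tag = 02fd; claimed = 02fd → match.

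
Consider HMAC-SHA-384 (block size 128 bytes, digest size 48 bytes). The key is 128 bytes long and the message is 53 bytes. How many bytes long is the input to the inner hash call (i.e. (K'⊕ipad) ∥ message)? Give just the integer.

Key is 128 ≤ 128 bytes, zero-padded: |K'| = 128.
Inner input = (K'⊕ipad) ∥ m → 128 + 53 = 181 bytes.

181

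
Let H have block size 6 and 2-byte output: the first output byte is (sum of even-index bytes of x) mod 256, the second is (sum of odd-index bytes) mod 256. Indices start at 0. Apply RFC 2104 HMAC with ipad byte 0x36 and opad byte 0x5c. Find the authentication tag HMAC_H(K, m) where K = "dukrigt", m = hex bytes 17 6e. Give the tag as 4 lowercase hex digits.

Key "dukrigt" = 64 75 6b 72 69 67 74 is 7 bytes > B = 6, so hash it first: H(key) = ac 4e, then zero-pad to 6 bytes: K' = ac 4e 00 00 00 00.
K' ⊕ ipad = 9a 78 36 36 36 36.  K' ⊕ opad = f0 12 5c 5c 5c 5c.
Inner input = (K'⊕ipad) ∥ m = 9a 78 36 36 36 36 ∥ 17 6e.
Inner hash: even-index sum = 285 mod 256 = 29; odd-index sum = 338 mod 256 = 82 → 1d 52.
Outer input = (K'⊕opad) ∥ inner = f0 12 5c 5c 5c 5c ∥ 1d 52.
Outer hash (tag): even-index sum = 453 mod 256 = 197; odd-index sum = 284 mod 256 = 28 → c5 1c.

c51c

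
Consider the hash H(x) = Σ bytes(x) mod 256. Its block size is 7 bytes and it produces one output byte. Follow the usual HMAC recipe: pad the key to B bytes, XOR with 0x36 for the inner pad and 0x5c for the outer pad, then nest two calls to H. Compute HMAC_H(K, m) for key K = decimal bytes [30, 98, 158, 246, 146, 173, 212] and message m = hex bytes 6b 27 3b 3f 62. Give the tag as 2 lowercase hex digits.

Key decimal bytes [30, 98, 158, 246, 146, 173, 212] = 1e 62 9e f6 92 ad d4 is exactly B = 7 bytes: K' = 1e 62 9e f6 92 ad d4.
K' ⊕ ipad = 28 54 a8 c0 a4 9b e2.  K' ⊕ opad = 42 3e c2 aa ce f1 88.
Inner input = (K'⊕ipad) ∥ m = 28 54 a8 c0 a4 9b e2 ∥ 6b 27 3b 3f 62.
Inner hash: sum = 40+84+168+192+164+155+226+107+39+59+63+98 = 1395; mod 256 = 115 → 73.
Outer input = (K'⊕opad) ∥ inner = 42 3e c2 aa ce f1 88 ∥ 73.
Outer hash (tag): sum = 66+62+194+170+206+241+136+115 = 1190; mod 256 = 166 → a6.

a6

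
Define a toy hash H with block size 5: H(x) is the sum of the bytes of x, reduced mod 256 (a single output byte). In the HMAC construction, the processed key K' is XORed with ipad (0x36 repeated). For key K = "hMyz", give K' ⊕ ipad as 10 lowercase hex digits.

5e7b4f4c36

Key "hMyz" = 68 4d 79 7a is 4 bytes ≤ B = 5; zero-pad to 5 bytes: K' = 68 4d 79 7a 00.
XOR each byte with 0x36: 68⊕36=5e, 4d⊕36=7b, 79⊕36=4f, 7a⊕36=4c, 00⊕36=36.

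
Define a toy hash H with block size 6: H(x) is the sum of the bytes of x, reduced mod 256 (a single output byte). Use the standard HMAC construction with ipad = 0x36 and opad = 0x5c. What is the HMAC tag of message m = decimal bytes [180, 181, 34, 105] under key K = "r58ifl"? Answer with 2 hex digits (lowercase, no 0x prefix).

Key "r58ifl" = 72 35 38 69 66 6c is exactly B = 6 bytes: K' = 72 35 38 69 66 6c.
K' ⊕ ipad = 44 03 0e 5f 50 5a.  K' ⊕ opad = 2e 69 64 35 3a 30.
Inner input = (K'⊕ipad) ∥ m = 44 03 0e 5f 50 5a ∥ b4 b5 22 69.
Inner hash: sum = 68+3+14+95+80+90+180+181+34+105 = 850; mod 256 = 82 → 52.
Outer input = (K'⊕opad) ∥ inner = 2e 69 64 35 3a 30 ∥ 52.
Outer hash (tag): sum = 46+105+100+53+58+48+82 = 492; mod 256 = 236 → ec.

ec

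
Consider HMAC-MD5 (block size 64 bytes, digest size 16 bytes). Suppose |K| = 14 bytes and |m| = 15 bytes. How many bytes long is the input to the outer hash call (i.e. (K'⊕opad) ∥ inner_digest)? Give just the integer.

80

Key is 14 ≤ 64 bytes, zero-padded: |K'| = 64.
Outer input = (K'⊕opad) ∥ H(inner) → 64 + 16 = 80 bytes.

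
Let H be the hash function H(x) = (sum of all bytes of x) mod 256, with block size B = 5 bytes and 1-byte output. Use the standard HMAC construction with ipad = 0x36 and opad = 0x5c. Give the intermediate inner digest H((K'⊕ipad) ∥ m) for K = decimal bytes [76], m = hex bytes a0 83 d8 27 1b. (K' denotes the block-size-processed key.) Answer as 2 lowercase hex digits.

Key decimal bytes [76] = 4c is 1 byte ≤ B = 5; zero-pad to 5 bytes: K' = 4c 00 00 00 00.
K' ⊕ ipad = 7a 36 36 36 36.
Inner input = 7a 36 36 36 36 ∥ a0 83 d8 27 1b.
Inner hash: sum = 122+54+54+54+54+160+131+216+39+27 = 911; mod 256 = 143 → 8f.

8f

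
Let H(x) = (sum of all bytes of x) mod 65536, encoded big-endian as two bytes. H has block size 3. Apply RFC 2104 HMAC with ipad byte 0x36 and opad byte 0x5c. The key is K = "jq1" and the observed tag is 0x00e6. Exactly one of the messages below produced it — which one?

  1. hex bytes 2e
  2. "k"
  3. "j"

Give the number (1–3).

2

Key "jq1" = 6a 71 31 is exactly B = 3 bytes: K' = 6a 71 31.
K' ⊕ ipad = 5c 47 07; K' ⊕ opad = 36 2d 6d.
m1: inner = H(5c 47 07 2e) = 00 d8; tag = H(36 2d 6d 00 d8) = 01a8
m2: inner = H(5c 47 07 6b) = 01 15; tag = H(36 2d 6d 01 15) = 00e6 ← matches
m3: inner = H(5c 47 07 6a) = 01 14; tag = H(36 2d 6d 01 14) = 00e5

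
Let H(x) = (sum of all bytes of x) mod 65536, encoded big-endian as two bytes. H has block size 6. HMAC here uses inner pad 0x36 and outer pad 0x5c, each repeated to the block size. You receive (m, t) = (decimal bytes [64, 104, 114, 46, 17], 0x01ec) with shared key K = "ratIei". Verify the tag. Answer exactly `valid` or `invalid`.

Key "ratIei" = 72 61 74 49 65 69 is exactly B = 6 bytes: K' = 72 61 74 49 65 69.
K' ⊕ ipad = 44 57 42 7f 53 5f; K' ⊕ opad = 2e 3d 28 15 39 35.
Inner hash: sum = 68+87+66+127+83+95+64+104+114+46+17 = 871 → 03 67.
Outer hash (recomputed tag): sum = 46+61+40+21+57+53+3+103 = 384 → 01 80.
Recomputed tag = 0180; claimed = 01ec → mismatch.

invalid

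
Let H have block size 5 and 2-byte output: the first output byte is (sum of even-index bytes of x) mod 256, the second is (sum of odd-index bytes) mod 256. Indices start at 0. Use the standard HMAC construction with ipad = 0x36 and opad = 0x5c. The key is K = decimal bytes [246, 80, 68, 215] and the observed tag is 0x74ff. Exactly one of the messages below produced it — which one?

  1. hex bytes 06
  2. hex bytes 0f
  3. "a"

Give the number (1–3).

2

Key decimal bytes [246, 80, 68, 215] = f6 50 44 d7 is 4 bytes ≤ B = 5; zero-pad to 5 bytes: K' = f6 50 44 d7 00.
K' ⊕ ipad = c0 66 72 e1 36; K' ⊕ opad = aa 0c 18 8b 5c.
m1: inner = H(c0 66 72 e1 36 06) = 68 4d; tag = H(aa 0c 18 8b 5c 68 4d) = 6bff
m2: inner = H(c0 66 72 e1 36 0f) = 68 56; tag = H(aa 0c 18 8b 5c 68 56) = 74ff ← matches
m3: inner = H(c0 66 72 e1 36 61) = 68 a8; tag = H(aa 0c 18 8b 5c 68 a8) = c6ff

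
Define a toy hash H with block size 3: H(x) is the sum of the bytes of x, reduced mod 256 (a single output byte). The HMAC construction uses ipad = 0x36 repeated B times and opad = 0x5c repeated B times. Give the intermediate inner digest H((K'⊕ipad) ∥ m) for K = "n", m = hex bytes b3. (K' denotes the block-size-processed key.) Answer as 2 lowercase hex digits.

77

Key "n" = 6e is 1 byte ≤ B = 3; zero-pad to 3 bytes: K' = 6e 00 00.
K' ⊕ ipad = 58 36 36.
Inner input = 58 36 36 ∥ b3.
Inner hash: sum = 88+54+54+179 = 375; mod 256 = 119 → 77.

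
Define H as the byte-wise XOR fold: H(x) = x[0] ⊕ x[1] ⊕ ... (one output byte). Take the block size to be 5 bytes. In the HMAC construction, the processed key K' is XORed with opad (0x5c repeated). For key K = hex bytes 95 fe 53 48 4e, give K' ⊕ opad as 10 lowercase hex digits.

Key hex bytes 95 fe 53 48 4e is exactly B = 5 bytes: K' = 95 fe 53 48 4e.
XOR each byte with 0x5c: 95⊕5c=c9, fe⊕5c=a2, 53⊕5c=0f, 48⊕5c=14, 4e⊕5c=12.

c9a20f1412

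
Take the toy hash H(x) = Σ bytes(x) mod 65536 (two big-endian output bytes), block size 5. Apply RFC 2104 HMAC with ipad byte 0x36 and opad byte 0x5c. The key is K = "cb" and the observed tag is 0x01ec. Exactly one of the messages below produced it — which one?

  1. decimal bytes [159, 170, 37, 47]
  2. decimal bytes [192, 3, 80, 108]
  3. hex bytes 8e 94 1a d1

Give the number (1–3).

Key "cb" = 63 62 is 2 bytes ≤ B = 5; zero-pad to 5 bytes: K' = 63 62 00 00 00.
K' ⊕ ipad = 55 54 36 36 36; K' ⊕ opad = 3f 3e 5c 5c 5c.
m1: inner = H(55 54 36 36 36 9f aa 25 2f) = 02 e8; tag = H(3f 3e 5c 5c 5c 02 e8) = 027b
m2: inner = H(55 54 36 36 36 c0 03 50 6c) = 02 ca; tag = H(3f 3e 5c 5c 5c 02 ca) = 025d
m3: inner = H(55 54 36 36 36 8e 94 1a d1) = 03 58; tag = H(3f 3e 5c 5c 5c 03 58) = 01ec ← matches

3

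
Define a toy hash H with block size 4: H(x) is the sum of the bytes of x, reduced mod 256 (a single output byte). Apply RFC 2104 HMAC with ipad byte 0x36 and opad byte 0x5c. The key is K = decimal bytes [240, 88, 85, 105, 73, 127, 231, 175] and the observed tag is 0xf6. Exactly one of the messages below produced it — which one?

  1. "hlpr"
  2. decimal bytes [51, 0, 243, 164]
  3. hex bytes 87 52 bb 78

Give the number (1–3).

Key decimal bytes [240, 88, 85, 105, 73, 127, 231, 175] = f0 58 55 69 49 7f e7 af is 8 bytes > B = 4, so hash it first: H(key) = 64, then zero-pad to 4 bytes: K' = 64 00 00 00.
K' ⊕ ipad = 52 36 36 36; K' ⊕ opad = 38 5c 5c 5c.
m1: inner = H(52 36 36 36 68 6c 70 72) = aa; tag = H(38 5c 5c 5c aa) = f6 ← matches
m2: inner = H(52 36 36 36 33 00 f3 a4) = be; tag = H(38 5c 5c 5c be) = 0a
m3: inner = H(52 36 36 36 87 52 bb 78) = 00; tag = H(38 5c 5c 5c 00) = 4c

1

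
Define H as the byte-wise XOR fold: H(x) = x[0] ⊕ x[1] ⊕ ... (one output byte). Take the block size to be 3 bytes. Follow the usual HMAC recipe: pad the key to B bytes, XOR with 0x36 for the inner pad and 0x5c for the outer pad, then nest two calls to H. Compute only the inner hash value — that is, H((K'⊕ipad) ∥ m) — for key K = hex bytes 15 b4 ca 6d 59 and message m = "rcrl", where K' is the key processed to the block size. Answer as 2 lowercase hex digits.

66

Key hex bytes 15 b4 ca 6d 59 is 5 bytes > B = 3, so hash it first: H(key) = 5f, then zero-pad to 3 bytes: K' = 5f 00 00.
K' ⊕ ipad = 69 36 36.
Inner input = 69 36 36 ∥ 72 63 72 6c.
Inner hash: XOR 69⊕36⊕36⊕72⊕63⊕72⊕6c = 66.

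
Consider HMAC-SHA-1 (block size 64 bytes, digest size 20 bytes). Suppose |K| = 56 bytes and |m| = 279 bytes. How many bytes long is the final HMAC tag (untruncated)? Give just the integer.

The tag is one SHA-1 digest: 20 bytes.

20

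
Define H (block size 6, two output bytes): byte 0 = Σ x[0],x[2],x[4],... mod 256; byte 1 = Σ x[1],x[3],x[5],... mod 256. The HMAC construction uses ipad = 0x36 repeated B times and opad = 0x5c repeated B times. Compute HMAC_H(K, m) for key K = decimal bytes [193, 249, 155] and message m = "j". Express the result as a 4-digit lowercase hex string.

0498

Key decimal bytes [193, 249, 155] = c1 f9 9b is 3 bytes ≤ B = 6; zero-pad to 6 bytes: K' = c1 f9 9b 00 00 00.
K' ⊕ ipad = f7 cf ad 36 36 36.  K' ⊕ opad = 9d a5 c7 5c 5c 5c.
Inner input = (K'⊕ipad) ∥ m = f7 cf ad 36 36 36 ∥ 6a.
Inner hash: even-index sum = 580 mod 256 = 68; odd-index sum = 315 mod 256 = 59 → 44 3b.
Outer input = (K'⊕opad) ∥ inner = 9d a5 c7 5c 5c 5c ∥ 44 3b.
Outer hash (tag): even-index sum = 516 mod 256 = 4; odd-index sum = 408 mod 256 = 152 → 04 98.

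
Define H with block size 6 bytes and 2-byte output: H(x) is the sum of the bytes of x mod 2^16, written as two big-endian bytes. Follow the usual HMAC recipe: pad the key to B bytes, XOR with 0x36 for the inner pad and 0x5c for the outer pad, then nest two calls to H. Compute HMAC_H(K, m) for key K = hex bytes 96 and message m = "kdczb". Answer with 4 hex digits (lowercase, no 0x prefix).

Key hex bytes 96 is 1 byte ≤ B = 6; zero-pad to 6 bytes: K' = 96 00 00 00 00 00.
K' ⊕ ipad = a0 36 36 36 36 36.  K' ⊕ opad = ca 5c 5c 5c 5c 5c.
Inner input = (K'⊕ipad) ∥ m = a0 36 36 36 36 36 ∥ 6b 64 63 7a 62.
Inner hash: sum = 160+54+54+54+54+54+107+100+99+122+98 = 956 → 03 bc.
Outer input = (K'⊕opad) ∥ inner = ca 5c 5c 5c 5c 5c ∥ 03 bc.
Outer hash (tag): sum = 202+92+92+92+92+92+3+188 = 853 → 03 55.

0355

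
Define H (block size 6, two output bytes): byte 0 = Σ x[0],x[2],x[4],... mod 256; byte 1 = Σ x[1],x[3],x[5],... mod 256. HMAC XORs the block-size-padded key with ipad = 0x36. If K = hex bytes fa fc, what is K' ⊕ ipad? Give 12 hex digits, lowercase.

ccca36363636

Key hex bytes fa fc is 2 bytes ≤ B = 6; zero-pad to 6 bytes: K' = fa fc 00 00 00 00.
XOR each byte with 0x36: fa⊕36=cc, fc⊕36=ca, 00⊕36=36, 00⊕36=36, 00⊕36=36, 00⊕36=36.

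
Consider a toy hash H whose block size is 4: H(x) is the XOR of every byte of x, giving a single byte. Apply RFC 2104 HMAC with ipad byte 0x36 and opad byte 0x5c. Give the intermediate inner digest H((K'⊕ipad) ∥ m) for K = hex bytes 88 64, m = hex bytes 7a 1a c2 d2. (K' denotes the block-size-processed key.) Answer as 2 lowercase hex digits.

9c

Key hex bytes 88 64 is 2 bytes ≤ B = 4; zero-pad to 4 bytes: K' = 88 64 00 00.
K' ⊕ ipad = be 52 36 36.
Inner input = be 52 36 36 ∥ 7a 1a c2 d2.
Inner hash: XOR be⊕52⊕36⊕36⊕7a⊕1a⊕c2⊕d2 = 9c.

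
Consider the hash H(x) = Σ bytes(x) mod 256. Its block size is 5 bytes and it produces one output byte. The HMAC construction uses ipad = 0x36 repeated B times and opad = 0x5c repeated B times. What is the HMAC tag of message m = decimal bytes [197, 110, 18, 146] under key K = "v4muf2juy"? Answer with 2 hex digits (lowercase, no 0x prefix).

Key "v4muf2juy" = 76 34 6d 75 66 32 6a 75 79 is 9 bytes > B = 5, so hash it first: H(key) = 7c, then zero-pad to 5 bytes: K' = 7c 00 00 00 00.
K' ⊕ ipad = 4a 36 36 36 36.  K' ⊕ opad = 20 5c 5c 5c 5c.
Inner input = (K'⊕ipad) ∥ m = 4a 36 36 36 36 ∥ c5 6e 12 92.
Inner hash: sum = 74+54+54+54+54+197+110+18+146 = 761; mod 256 = 249 → f9.
Outer input = (K'⊕opad) ∥ inner = 20 5c 5c 5c 5c ∥ f9.
Outer hash (tag): sum = 32+92+92+92+92+249 = 649; mod 256 = 137 → 89.

89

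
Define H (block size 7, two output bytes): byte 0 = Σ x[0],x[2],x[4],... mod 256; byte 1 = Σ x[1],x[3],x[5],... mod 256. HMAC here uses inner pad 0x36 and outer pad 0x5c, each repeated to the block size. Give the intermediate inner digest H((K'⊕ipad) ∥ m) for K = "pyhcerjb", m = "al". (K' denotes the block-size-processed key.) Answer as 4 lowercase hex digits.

Key "pyhcerjb" = 70 79 68 63 65 72 6a 62 is 8 bytes > B = 7, so hash it first: H(key) = a7 b0, then zero-pad to 7 bytes: K' = a7 b0 00 00 00 00 00.
K' ⊕ ipad = 91 86 36 36 36 36 36.
Inner input = 91 86 36 36 36 36 36 ∥ 61 6c.
Inner hash: even-index sum = 415 mod 256 = 159; odd-index sum = 339 mod 256 = 83 → 9f 53.

9f53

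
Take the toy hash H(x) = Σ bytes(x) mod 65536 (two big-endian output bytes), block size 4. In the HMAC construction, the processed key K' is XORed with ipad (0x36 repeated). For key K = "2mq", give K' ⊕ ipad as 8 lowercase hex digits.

Key "2mq" = 32 6d 71 is 3 bytes ≤ B = 4; zero-pad to 4 bytes: K' = 32 6d 71 00.
XOR each byte with 0x36: 32⊕36=04, 6d⊕36=5b, 71⊕36=47, 00⊕36=36.

045b4736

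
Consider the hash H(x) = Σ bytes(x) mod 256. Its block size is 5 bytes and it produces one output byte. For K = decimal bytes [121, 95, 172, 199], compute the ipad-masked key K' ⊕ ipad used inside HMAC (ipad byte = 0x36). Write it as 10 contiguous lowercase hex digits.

Key decimal bytes [121, 95, 172, 199] = 79 5f ac c7 is 4 bytes ≤ B = 5; zero-pad to 5 bytes: K' = 79 5f ac c7 00.
XOR each byte with 0x36: 79⊕36=4f, 5f⊕36=69, ac⊕36=9a, c7⊕36=f1, 00⊕36=36.

4f699af136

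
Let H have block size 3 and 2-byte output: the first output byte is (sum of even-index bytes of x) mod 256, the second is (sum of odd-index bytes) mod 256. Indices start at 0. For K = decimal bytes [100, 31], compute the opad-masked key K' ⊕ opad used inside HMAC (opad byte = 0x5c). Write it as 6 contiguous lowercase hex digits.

38435c

Key decimal bytes [100, 31] = 64 1f is 2 bytes ≤ B = 3; zero-pad to 3 bytes: K' = 64 1f 00.
XOR each byte with 0x5c: 64⊕5c=38, 1f⊕5c=43, 00⊕5c=5c.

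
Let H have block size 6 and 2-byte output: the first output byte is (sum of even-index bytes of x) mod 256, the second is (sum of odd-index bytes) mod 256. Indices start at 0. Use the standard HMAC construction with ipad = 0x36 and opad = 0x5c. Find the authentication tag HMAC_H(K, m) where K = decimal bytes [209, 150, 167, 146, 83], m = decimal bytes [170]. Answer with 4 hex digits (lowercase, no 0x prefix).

Key decimal bytes [209, 150, 167, 146, 83] = d1 96 a7 92 53 is 5 bytes ≤ B = 6; zero-pad to 6 bytes: K' = d1 96 a7 92 53 00.
K' ⊕ ipad = e7 a0 91 a4 65 36.  K' ⊕ opad = 8d ca fb ce 0f 5c.
Inner input = (K'⊕ipad) ∥ m = e7 a0 91 a4 65 36 ∥ aa.
Inner hash: even-index sum = 647 mod 256 = 135; odd-index sum = 378 mod 256 = 122 → 87 7a.
Outer input = (K'⊕opad) ∥ inner = 8d ca fb ce 0f 5c ∥ 87 7a.
Outer hash (tag): even-index sum = 542 mod 256 = 30; odd-index sum = 622 mod 256 = 110 → 1e 6e.

1e6e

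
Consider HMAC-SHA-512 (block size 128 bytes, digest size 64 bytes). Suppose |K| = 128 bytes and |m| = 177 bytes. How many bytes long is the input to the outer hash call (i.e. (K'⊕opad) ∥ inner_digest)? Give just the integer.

Key is 128 ≤ 128 bytes, zero-padded: |K'| = 128.
Outer input = (K'⊕opad) ∥ H(inner) → 128 + 64 = 192 bytes.

192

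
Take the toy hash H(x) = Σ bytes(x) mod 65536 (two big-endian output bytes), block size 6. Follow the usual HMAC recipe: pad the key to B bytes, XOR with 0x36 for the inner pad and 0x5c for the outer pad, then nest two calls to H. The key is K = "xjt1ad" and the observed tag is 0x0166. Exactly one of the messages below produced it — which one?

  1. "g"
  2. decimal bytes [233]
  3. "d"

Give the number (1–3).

3

Key "xjt1ad" = 78 6a 74 31 61 64 is exactly B = 6 bytes: K' = 78 6a 74 31 61 64.
K' ⊕ ipad = 4e 5c 42 07 57 52; K' ⊕ opad = 24 36 28 6d 3d 38.
m1: inner = H(4e 5c 42 07 57 52 67) = 02 03; tag = H(24 36 28 6d 3d 38 02 03) = 0169
m2: inner = H(4e 5c 42 07 57 52 e9) = 02 85; tag = H(24 36 28 6d 3d 38 02 85) = 01eb
m3: inner = H(4e 5c 42 07 57 52 64) = 02 00; tag = H(24 36 28 6d 3d 38 02 00) = 0166 ← matches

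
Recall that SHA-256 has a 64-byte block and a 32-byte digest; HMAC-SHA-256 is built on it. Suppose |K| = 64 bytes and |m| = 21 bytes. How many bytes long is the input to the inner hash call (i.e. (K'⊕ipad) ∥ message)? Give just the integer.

Key is 64 ≤ 64 bytes, zero-padded: |K'| = 64.
Inner input = (K'⊕ipad) ∥ m → 64 + 21 = 85 bytes.

85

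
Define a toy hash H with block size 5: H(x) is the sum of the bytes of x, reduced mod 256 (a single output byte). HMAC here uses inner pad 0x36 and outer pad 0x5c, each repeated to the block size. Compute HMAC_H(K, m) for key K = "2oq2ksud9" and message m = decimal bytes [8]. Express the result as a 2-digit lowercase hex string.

ba

Key "2oq2ksud9" = 32 6f 71 32 6b 73 75 64 39 is 9 bytes > B = 5, so hash it first: H(key) = 34, then zero-pad to 5 bytes: K' = 34 00 00 00 00.
K' ⊕ ipad = 02 36 36 36 36.  K' ⊕ opad = 68 5c 5c 5c 5c.
Inner input = (K'⊕ipad) ∥ m = 02 36 36 36 36 ∥ 08.
Inner hash: sum = 2+54+54+54+54+8 = 226 → e2.
Outer input = (K'⊕opad) ∥ inner = 68 5c 5c 5c 5c ∥ e2.
Outer hash (tag): sum = 104+92+92+92+92+226 = 698; mod 256 = 186 → ba.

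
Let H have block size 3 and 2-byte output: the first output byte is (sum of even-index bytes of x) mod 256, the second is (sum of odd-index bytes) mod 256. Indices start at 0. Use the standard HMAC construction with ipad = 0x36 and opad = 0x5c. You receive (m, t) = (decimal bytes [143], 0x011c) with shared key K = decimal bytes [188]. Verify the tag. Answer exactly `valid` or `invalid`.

valid

Key decimal bytes [188] = bc is 1 byte ≤ B = 3; zero-pad to 3 bytes: K' = bc 00 00.
K' ⊕ ipad = 8a 36 36; K' ⊕ opad = e0 5c 5c.
Inner hash: even-index sum = 192 mod 256 = 192; odd-index sum = 197 mod 256 = 197 → c0 c5.
Outer hash (recomputed tag): even-index sum = 513 mod 256 = 1; odd-index sum = 284 mod 256 = 28 → 01 1c.
Recomputed tag = 011c; claimed = 011c → match.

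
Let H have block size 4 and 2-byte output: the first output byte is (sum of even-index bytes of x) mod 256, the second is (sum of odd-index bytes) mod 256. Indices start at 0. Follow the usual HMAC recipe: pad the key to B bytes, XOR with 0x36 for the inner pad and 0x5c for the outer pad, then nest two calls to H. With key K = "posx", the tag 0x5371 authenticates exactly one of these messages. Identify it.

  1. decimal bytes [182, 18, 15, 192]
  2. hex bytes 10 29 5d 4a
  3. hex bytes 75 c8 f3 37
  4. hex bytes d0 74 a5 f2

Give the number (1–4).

2

Key "posx" = 70 6f 73 78 is exactly B = 4 bytes: K' = 70 6f 73 78.
K' ⊕ ipad = 46 59 45 4e; K' ⊕ opad = 2c 33 2f 24.
m1: inner = H(46 59 45 4e b6 12 0f c0) = 50 79; tag = H(2c 33 2f 24 50 79) = abd0
m2: inner = H(46 59 45 4e 10 29 5d 4a) = f8 1a; tag = H(2c 33 2f 24 f8 1a) = 5371 ← matches
m3: inner = H(46 59 45 4e 75 c8 f3 37) = f3 a6; tag = H(2c 33 2f 24 f3 a6) = 4efd
m4: inner = H(46 59 45 4e d0 74 a5 f2) = 00 0d; tag = H(2c 33 2f 24 00 0d) = 5b64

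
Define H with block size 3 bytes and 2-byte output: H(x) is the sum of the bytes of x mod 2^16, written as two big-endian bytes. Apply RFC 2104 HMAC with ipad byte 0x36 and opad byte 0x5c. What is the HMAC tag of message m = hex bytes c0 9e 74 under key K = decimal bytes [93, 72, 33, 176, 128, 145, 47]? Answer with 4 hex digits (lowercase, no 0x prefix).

Key decimal bytes [93, 72, 33, 176, 128, 145, 47] = 5d 48 21 b0 80 91 2f is 7 bytes > B = 3, so hash it first: H(key) = 02 b6, then zero-pad to 3 bytes: K' = 02 b6 00.
K' ⊕ ipad = 34 80 36.  K' ⊕ opad = 5e ea 5c.
Inner input = (K'⊕ipad) ∥ m = 34 80 36 ∥ c0 9e 74.
Inner hash: sum = 52+128+54+192+158+116 = 700 → 02 bc.
Outer input = (K'⊕opad) ∥ inner = 5e ea 5c ∥ 02 bc.
Outer hash (tag): sum = 94+234+92+2+188 = 610 → 02 62.

0262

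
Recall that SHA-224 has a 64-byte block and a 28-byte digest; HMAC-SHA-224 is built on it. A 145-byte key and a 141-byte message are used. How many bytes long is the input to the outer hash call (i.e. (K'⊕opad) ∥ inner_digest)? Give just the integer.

Key is 145 > 64 bytes, so it is hashed to 28 bytes then zero-padded to 64: |K'| = 64.
Outer input = (K'⊕opad) ∥ H(inner) → 64 + 28 = 92 bytes.

92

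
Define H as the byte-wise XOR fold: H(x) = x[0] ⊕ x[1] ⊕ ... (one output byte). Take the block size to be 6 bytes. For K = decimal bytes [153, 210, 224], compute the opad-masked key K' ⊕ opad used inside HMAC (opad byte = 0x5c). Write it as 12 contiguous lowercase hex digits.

Key decimal bytes [153, 210, 224] = 99 d2 e0 is 3 bytes ≤ B = 6; zero-pad to 6 bytes: K' = 99 d2 e0 00 00 00.
XOR each byte with 0x5c: 99⊕5c=c5, d2⊕5c=8e, e0⊕5c=bc, 00⊕5c=5c, 00⊕5c=5c, 00⊕5c=5c.

c58ebc5c5c5c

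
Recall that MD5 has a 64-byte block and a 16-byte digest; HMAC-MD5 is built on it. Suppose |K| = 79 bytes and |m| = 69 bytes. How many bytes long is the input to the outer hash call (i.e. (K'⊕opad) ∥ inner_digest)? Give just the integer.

Key is 79 > 64 bytes, so it is hashed to 16 bytes then zero-padded to 64: |K'| = 64.
Outer input = (K'⊕opad) ∥ H(inner) → 64 + 16 = 80 bytes.

80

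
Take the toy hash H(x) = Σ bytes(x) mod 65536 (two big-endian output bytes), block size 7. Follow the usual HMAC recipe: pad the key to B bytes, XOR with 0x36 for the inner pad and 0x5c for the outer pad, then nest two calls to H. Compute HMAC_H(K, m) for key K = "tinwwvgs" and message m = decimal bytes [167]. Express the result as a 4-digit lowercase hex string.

Key "tinwwvgs" = 74 69 6e 77 77 76 67 73 is 8 bytes > B = 7, so hash it first: H(key) = 03 89, then zero-pad to 7 bytes: K' = 03 89 00 00 00 00 00.
K' ⊕ ipad = 35 bf 36 36 36 36 36.  K' ⊕ opad = 5f d5 5c 5c 5c 5c 5c.
Inner input = (K'⊕ipad) ∥ m = 35 bf 36 36 36 36 36 ∥ a7.
Inner hash: sum = 53+191+54+54+54+54+54+167 = 681 → 02 a9.
Outer input = (K'⊕opad) ∥ inner = 5f d5 5c 5c 5c 5c 5c ∥ 02 a9.
Outer hash (tag): sum = 95+213+92+92+92+92+92+2+169 = 939 → 03 ab.

03ab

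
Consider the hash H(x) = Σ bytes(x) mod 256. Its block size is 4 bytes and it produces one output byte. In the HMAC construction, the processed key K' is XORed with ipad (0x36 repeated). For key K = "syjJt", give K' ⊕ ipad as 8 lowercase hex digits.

22363636

Key "syjJt" = 73 79 6a 4a 74 is 5 bytes > B = 4, so hash it first: H(key) = 14, then zero-pad to 4 bytes: K' = 14 00 00 00.
XOR each byte with 0x36: 14⊕36=22, 00⊕36=36, 00⊕36=36, 00⊕36=36.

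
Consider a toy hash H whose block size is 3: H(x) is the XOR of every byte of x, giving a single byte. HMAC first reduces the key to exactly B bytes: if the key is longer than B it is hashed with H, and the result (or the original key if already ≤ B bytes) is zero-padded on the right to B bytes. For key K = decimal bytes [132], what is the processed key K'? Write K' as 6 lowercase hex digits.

Key decimal bytes [132] = 84 is 1 byte ≤ B = 3; zero-pad to 3 bytes: K' = 84 00 00.

840000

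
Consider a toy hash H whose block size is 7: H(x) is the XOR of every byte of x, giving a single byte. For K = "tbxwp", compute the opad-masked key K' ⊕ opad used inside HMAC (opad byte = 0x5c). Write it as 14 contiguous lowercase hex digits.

Key "tbxwp" = 74 62 78 77 70 is 5 bytes ≤ B = 7; zero-pad to 7 bytes: K' = 74 62 78 77 70 00 00.
XOR each byte with 0x5c: 74⊕5c=28, 62⊕5c=3e, 78⊕5c=24, 77⊕5c=2b, 70⊕5c=2c, 00⊕5c=5c, 00⊕5c=5c.

283e242b2c5c5c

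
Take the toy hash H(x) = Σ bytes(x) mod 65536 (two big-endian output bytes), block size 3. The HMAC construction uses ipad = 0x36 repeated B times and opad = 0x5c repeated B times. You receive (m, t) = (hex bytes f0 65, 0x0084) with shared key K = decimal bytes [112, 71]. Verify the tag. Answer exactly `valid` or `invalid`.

Key decimal bytes [112, 71] = 70 47 is 2 bytes ≤ B = 3; zero-pad to 3 bytes: K' = 70 47 00.
K' ⊕ ipad = 46 71 36; K' ⊕ opad = 2c 1b 5c.
Inner hash: sum = 70+113+54+240+101 = 578 → 02 42.
Outer hash (recomputed tag): sum = 44+27+92+2+66 = 231 → 00 e7.
Recomputed tag = 00e7; claimed = 0084 → mismatch.

invalid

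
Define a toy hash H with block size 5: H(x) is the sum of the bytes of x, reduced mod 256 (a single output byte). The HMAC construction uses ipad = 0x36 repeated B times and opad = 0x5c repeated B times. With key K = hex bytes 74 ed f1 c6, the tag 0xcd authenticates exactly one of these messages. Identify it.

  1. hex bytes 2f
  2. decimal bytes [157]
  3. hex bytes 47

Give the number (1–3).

Key hex bytes 74 ed f1 c6 is 4 bytes ≤ B = 5; zero-pad to 5 bytes: K' = 74 ed f1 c6 00.
K' ⊕ ipad = 42 db c7 f0 36; K' ⊕ opad = 28 b1 ad 9a 5c.
m1: inner = H(42 db c7 f0 36 2f) = 39; tag = H(28 b1 ad 9a 5c 39) = b5
m2: inner = H(42 db c7 f0 36 9d) = a7; tag = H(28 b1 ad 9a 5c a7) = 23
m3: inner = H(42 db c7 f0 36 47) = 51; tag = H(28 b1 ad 9a 5c 51) = cd ← matches

3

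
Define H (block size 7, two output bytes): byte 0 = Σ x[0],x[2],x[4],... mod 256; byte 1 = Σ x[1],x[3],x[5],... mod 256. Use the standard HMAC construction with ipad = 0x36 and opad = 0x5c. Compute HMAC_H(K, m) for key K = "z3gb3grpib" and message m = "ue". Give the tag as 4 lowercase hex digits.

a02a

Key "z3gb3grpib" = 7a 33 67 62 33 67 72 70 69 62 is 10 bytes > B = 7, so hash it first: H(key) = ef ce, then zero-pad to 7 bytes: K' = ef ce 00 00 00 00 00.
K' ⊕ ipad = d9 f8 36 36 36 36 36.  K' ⊕ opad = b3 92 5c 5c 5c 5c 5c.
Inner input = (K'⊕ipad) ∥ m = d9 f8 36 36 36 36 36 ∥ 75 65.
Inner hash: even-index sum = 480 mod 256 = 224; odd-index sum = 473 mod 256 = 217 → e0 d9.
Outer input = (K'⊕opad) ∥ inner = b3 92 5c 5c 5c 5c 5c ∥ e0 d9.
Outer hash (tag): even-index sum = 672 mod 256 = 160; odd-index sum = 554 mod 256 = 42 → a0 2a.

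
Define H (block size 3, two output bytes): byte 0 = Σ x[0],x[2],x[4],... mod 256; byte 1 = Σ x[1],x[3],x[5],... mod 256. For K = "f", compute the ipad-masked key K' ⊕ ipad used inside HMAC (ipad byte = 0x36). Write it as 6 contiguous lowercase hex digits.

Key "f" = 66 is 1 byte ≤ B = 3; zero-pad to 3 bytes: K' = 66 00 00.
XOR each byte with 0x36: 66⊕36=50, 00⊕36=36, 00⊕36=36.

503636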